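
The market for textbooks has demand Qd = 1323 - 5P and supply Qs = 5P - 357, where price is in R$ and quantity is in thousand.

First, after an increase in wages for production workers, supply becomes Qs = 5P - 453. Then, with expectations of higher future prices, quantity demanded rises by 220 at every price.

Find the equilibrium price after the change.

Solve the original market: 1323 - 5P = 5P - 357, hence P = 168 and Q = 483.
After the shift, demand is Qd = 1543 - 5P and supply is Qs = 5P - 453.
Clearing the new market: 1543 - 5P = 5P - 453, so P = 199.6 and Q = 545.

199.6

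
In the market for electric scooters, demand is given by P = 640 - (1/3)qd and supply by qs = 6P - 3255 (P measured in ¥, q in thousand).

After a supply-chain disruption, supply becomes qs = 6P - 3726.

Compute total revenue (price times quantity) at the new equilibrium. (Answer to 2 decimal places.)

23838.67

Original equilibrium: 1920 - 3P = 6P - 3255 gives 5175 = 9P, so P = 575 and q = 195.
With the change applied: demand qd = 1920 - 3P, supply qs = 6P - 3726.
Equate the new curves: 1920 - 3P = 6P - 3726, giving 5646 = 9P, P = 1882/3 ≈ 627.3333, q = 38.
New expenditure = 627.3333 × 38 = 23838.67.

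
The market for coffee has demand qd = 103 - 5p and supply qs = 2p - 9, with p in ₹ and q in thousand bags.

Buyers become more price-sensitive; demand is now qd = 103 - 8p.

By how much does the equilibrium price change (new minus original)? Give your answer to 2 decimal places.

Initially, 103 - 5p = 2p - 9, so 112 = 7p and p = 16, q = 23.
The new curves are qd = 103 - 8p (demand) and qs = 2p - 9 (supply).
Clearing the new market: 103 - 8p = 2p - 9, so p = 11.2 and q = 13.4.
Δp = 11.2 − 16 = -4.80.

-4.80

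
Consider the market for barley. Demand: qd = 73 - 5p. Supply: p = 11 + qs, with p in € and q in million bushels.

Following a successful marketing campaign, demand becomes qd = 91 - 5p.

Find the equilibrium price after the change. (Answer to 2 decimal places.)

Before the shock: 73 - 5p = p - 11 ⇒ 84 = 6p ⇒ p = 14, q = 3.
With the change applied: demand qd = 91 - 5p, supply qs = p - 11.
Equate the new curves: 91 - 5p = p - 11, giving 102 = 6p, p = 17, q = 6.

17.00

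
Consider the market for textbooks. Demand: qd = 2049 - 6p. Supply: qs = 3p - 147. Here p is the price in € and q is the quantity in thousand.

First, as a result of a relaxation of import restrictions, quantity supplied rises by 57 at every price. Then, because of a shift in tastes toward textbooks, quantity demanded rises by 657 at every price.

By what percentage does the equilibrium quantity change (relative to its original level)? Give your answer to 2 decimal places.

Original equilibrium: 2049 - 6p = 3p - 147 gives 2196 = 9p, so p = 244 and q = 585.
The shock moves the curves to qd = 2706 - 6p and qs = 3p - 90.
Equate the new curves: 2706 - 6p = 3p - 90, giving 2796 = 9p, p = 932/3 ≈ 310.6667, q = 842.
%Δq = (842 − 585) / 585 × 100 = +43.93%.

+43.93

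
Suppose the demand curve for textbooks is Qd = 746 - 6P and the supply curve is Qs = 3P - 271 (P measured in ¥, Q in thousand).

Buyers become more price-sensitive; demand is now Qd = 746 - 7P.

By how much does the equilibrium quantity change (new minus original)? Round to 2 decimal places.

-33.90

Original equilibrium: 746 - 6P = 3P - 271 gives 1017 = 9P, so P = 113 and Q = 68.
After the shift, demand is Qd = 746 - 7P and supply is Qs = 3P - 271.
Clearing the new market: 746 - 7P = 3P - 271, so P = 101.7 and Q = 34.1.
ΔQ = 34.1 − 68 = -33.90.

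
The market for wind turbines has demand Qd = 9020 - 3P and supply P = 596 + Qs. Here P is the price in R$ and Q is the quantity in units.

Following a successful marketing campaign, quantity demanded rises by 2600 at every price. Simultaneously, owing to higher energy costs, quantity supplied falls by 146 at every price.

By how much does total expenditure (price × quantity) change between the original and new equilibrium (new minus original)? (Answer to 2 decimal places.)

+2911607.25

Solve the original market: 9020 - 3P = P - 596, hence P = 2404 and Q = 1808.
With the change applied: demand Qd = 11620 - 3P, supply Qs = P - 742.
Setting them equal: 11620 - 3P = P - 742 → 12362 = 4P, so P = 3090.5 and Q = 2348.5.
Expenditure moves from 2404×1808 = 4346432 to 3090.5×2348.5 = 7258039.25; change = +2911607.25.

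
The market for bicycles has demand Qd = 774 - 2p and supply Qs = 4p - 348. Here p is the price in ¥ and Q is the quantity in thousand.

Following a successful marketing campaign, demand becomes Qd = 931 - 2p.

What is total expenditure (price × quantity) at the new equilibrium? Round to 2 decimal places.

Original equilibrium: 774 - 2p = 4p - 348 gives 1122 = 6p, so p = 187 and Q = 400.
After the shift, demand is Qd = 931 - 2p and supply is Qs = 4p - 348.
Setting them equal: 931 - 2p = 4p - 348 → 1279 = 6p, so p = 1279/6 ≈ 213.1667 and Q = 1514/3 ≈ 504.6667.
New expenditure = 213.1667 × 504.6667 = 107578.11.

107578.11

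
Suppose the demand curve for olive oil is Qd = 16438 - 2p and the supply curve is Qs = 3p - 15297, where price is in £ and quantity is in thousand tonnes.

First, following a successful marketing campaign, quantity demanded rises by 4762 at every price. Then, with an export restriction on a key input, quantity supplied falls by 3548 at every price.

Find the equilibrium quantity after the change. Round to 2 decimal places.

Original equilibrium: 16438 - 2p = 3p - 15297 gives 31735 = 5p, so p = 6347 and Q = 3744.
The new curves are Qd = 21200 - 2p (demand) and Qs = 3p - 18845 (supply).
Setting them equal: 21200 - 2p = 3p - 18845 → 40045 = 5p, so p = 8009 and Q = 5182.

5182.00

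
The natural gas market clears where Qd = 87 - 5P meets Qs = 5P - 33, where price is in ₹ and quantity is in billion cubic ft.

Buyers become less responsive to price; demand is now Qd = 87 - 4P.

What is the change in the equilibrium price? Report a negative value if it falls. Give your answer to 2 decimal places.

+1.33

Original equilibrium: 87 - 5P = 5P - 33 gives 120 = 10P, so P = 12 and Q = 27.
The new curves are Qd = 87 - 4P (demand) and Qs = 5P - 33 (supply).
New equilibrium: 87 - 4P = 5P - 33 ⇒ 120 = 9P ⇒ P = 40/3 ≈ 13.3333, Q = 101/3 ≈ 33.6667.
ΔP = 13.3333 − 12 = +1.33.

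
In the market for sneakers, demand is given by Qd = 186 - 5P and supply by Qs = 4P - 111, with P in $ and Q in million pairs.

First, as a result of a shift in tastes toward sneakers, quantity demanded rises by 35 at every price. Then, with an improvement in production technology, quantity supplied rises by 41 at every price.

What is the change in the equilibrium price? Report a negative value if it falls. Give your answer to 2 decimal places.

-0.67

Initially, 186 - 5P = 4P - 111, so 297 = 9P and P = 33, Q = 21.
With the change applied: demand Qd = 221 - 5P, supply Qs = 4P - 70.
New equilibrium: 221 - 5P = 4P - 70 ⇒ 291 = 9P ⇒ P = 97/3 ≈ 32.3333, Q = 178/3 ≈ 59.3333.
ΔP = 32.3333 − 33 = -0.67.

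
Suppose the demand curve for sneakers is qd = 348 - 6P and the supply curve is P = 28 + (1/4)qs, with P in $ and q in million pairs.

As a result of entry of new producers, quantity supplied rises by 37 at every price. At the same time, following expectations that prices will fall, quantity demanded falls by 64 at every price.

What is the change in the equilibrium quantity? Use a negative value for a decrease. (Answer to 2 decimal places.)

Before the shock: 348 - 6P = 4P - 112 ⇒ 460 = 10P ⇒ P = 46, q = 72.
The new curves are qd = 284 - 6P (demand) and qs = 4P - 75 (supply).
Clearing the new market: 284 - 6P = 4P - 75, so P = 35.9 and q = 68.6.
Δq = 68.6 − 72 = -3.40.

-3.40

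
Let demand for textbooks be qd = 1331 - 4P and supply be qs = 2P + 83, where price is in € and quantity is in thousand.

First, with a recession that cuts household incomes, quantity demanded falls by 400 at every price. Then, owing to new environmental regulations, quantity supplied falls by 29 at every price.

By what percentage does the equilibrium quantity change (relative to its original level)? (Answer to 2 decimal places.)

-30.59

Original equilibrium: 1331 - 4P = 2P + 83 gives 1248 = 6P, so P = 208 and q = 499.
The shock moves the curves to qd = 931 - 4P and qs = 2P + 54.
New equilibrium: 931 - 4P = 2P + 54 ⇒ 877 = 6P ⇒ P = 877/6 ≈ 146.1667, q = 1039/3 ≈ 346.3333.
%Δq = (346.3333 − 499) / 499 × 100 = -30.59%.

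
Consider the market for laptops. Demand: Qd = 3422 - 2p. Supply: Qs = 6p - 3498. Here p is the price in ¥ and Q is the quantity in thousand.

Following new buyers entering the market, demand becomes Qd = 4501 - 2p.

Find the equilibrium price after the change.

Initially, 3422 - 2p = 6p - 3498, so 6920 = 8p and p = 865, Q = 1692.
After the shift, demand is Qd = 4501 - 2p and supply is Qs = 6p - 3498.
New equilibrium: 4501 - 2p = 6p - 3498 ⇒ 7999 = 8p ⇒ p = 999.875, Q = 2501.25.

999.875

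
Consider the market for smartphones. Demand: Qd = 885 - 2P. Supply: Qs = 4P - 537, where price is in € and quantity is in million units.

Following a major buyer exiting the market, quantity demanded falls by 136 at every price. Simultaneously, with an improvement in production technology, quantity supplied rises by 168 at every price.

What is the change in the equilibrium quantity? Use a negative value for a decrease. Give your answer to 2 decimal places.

-34.67

Original equilibrium: 885 - 2P = 4P - 537 gives 1422 = 6P, so P = 237 and Q = 411.
The shock moves the curves to Qd = 749 - 2P and Qs = 4P - 369.
Equate the new curves: 749 - 2P = 4P - 369, giving 1118 = 6P, P = 559/3 ≈ 186.3333, Q = 1129/3 ≈ 376.3333.
ΔQ = 376.3333 − 411 = -34.67.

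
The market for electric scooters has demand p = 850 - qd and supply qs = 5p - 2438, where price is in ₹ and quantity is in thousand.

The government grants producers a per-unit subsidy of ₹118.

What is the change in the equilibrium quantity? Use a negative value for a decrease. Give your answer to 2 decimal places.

Solve the original market: 850 - p = 5p - 2438, hence p = 548 and q = 302.
Since sellers receive the price plus the subsidy, the effective supply curve becomes qs = 5p - 1848.
Setting them equal: 850 - p = 5p - 1848 → 2698 = 6p, so p = 1349/3 ≈ 449.6667 and q = 1201/3 ≈ 400.3333.
Δq = 400.3333 − 302 = +98.33.

+98.33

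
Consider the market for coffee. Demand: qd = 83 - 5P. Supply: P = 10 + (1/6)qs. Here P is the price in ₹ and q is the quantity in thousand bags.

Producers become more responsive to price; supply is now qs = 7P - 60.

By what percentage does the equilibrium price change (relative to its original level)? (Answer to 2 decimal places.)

-8.33

Before the shock: 83 - 5P = 6P - 60 ⇒ 143 = 11P ⇒ P = 13, q = 18.
The shock moves the curves to qd = 83 - 5P and qs = 7P - 60.
Clearing the new market: 83 - 5P = 7P - 60, so P = 143/12 ≈ 11.9167 and q = 281/12 ≈ 23.4167.
%ΔP = (11.9167 − 13) / 13 × 100 = -8.33%.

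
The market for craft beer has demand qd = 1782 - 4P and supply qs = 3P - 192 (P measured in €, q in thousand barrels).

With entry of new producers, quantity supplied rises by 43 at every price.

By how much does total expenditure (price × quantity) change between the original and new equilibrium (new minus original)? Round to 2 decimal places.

Before the shock: 1782 - 4P = 3P - 192 ⇒ 1974 = 7P ⇒ P = 282, q = 654.
The new curves are qd = 1782 - 4P (demand) and qs = 3P - 149 (supply).
Setting them equal: 1782 - 4P = 3P - 149 → 1931 = 7P, so P = 1931/7 ≈ 275.8571 and q = 4750/7 ≈ 678.5714.
Expenditure moves from 282×654 = 184428 to 275.8571×678.5714 = 187188.7755; change = +2760.78.

+2760.78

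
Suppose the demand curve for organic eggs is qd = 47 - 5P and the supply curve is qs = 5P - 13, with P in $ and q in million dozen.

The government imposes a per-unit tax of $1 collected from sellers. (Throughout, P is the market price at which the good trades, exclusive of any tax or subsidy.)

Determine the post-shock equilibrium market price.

6.5

Solve the original market: 47 - 5P = 5P - 13, hence P = 6 and q = 17.
Since sellers keep the price net of the tax, the effective supply curve becomes qs = 5P - 18.
Setting them equal: 47 - 5P = 5P - 18 → 65 = 10P, so P = 6.5 and q = 14.5.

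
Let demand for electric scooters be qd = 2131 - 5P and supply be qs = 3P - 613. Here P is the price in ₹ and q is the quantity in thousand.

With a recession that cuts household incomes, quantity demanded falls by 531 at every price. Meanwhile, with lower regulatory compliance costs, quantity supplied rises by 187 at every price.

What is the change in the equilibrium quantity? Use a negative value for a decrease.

Initially, 2131 - 5P = 3P - 613, so 2744 = 8P and P = 343, q = 416.
After the shift, demand is qd = 1600 - 5P and supply is qs = 3P - 426.
New equilibrium: 1600 - 5P = 3P - 426 ⇒ 2026 = 8P ⇒ P = 253.25, q = 333.75.
Δq = 333.75 − 416 = -82.25.

-82.25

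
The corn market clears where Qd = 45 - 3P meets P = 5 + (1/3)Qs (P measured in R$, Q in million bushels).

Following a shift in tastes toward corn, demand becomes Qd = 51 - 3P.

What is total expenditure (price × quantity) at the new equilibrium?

198

Before the shock: 45 - 3P = 3P - 15 ⇒ 60 = 6P ⇒ P = 10, Q = 15.
With the change applied: demand Qd = 51 - 3P, supply Qs = 3P - 15.
Equate the new curves: 51 - 3P = 3P - 15, giving 66 = 6P, P = 11, Q = 18.
New expenditure = 11 × 18 = 198.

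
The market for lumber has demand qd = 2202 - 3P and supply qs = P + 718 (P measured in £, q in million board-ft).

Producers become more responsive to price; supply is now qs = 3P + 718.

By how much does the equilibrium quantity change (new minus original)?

+371

Before the shock: 2202 - 3P = P + 718 ⇒ 1484 = 4P ⇒ P = 371, q = 1089.
After the shift, demand is qd = 2202 - 3P and supply is qs = 3P + 718.
Clearing the new market: 2202 - 3P = 3P + 718, so P = 742/3 ≈ 247.3333 and q = 1460.
Δq = 1460 − 1089 = +371.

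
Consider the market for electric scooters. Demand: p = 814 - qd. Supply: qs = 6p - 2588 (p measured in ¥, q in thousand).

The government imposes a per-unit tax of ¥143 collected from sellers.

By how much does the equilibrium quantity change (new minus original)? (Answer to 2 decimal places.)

Before the shock: 814 - p = 6p - 2588 ⇒ 3402 = 7p ⇒ p = 486, q = 328.
Since sellers keep the price net of the tax, the effective supply curve becomes qs = 6p - 3446.
Clearing the new market: 814 - p = 6p - 3446, so p = 4260/7 ≈ 608.5714 and q = 1438/7 ≈ 205.4286.
Δq = 205.4286 − 328 = -122.57.

-122.57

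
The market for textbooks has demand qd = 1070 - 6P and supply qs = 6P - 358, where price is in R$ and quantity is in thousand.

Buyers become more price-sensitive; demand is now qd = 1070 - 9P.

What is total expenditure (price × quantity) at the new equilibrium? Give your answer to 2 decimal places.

Solve the original market: 1070 - 6P = 6P - 358, hence P = 119 and q = 356.
The new curves are qd = 1070 - 9P (demand) and qs = 6P - 358 (supply).
Clearing the new market: 1070 - 9P = 6P - 358, so P = 95.2 and q = 213.2.
New expenditure = 95.2 × 213.2 = 20296.64.

20296.64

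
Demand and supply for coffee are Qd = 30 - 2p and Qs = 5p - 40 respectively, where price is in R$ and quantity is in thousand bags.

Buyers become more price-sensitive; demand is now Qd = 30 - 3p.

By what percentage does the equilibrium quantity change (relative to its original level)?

-62.5

Before the shock: 30 - 2p = 5p - 40 ⇒ 70 = 7p ⇒ p = 10, Q = 10.
After the shift, demand is Qd = 30 - 3p and supply is Qs = 5p - 40.
Equate the new curves: 30 - 3p = 5p - 40, giving 70 = 8p, p = 8.75, Q = 3.75.
%ΔQ = (3.75 − 10) / 10 × 100 = -62.5%.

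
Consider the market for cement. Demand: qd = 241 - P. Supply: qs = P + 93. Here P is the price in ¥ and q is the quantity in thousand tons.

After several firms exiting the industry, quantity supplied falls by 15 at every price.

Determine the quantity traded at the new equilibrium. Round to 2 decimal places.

159.50

Initially, 241 - P = P + 93, so 148 = 2P and P = 74, q = 167.
With the change applied: demand qd = 241 - P, supply qs = P + 78.
Setting them equal: 241 - P = P + 78 → 163 = 2P, so P = 81.5 and q = 159.5.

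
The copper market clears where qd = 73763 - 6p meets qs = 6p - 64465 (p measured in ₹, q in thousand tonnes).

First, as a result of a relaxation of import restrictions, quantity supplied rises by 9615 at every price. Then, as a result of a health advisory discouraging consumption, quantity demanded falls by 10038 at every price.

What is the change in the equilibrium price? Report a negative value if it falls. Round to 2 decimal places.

-1637.75

Solve the original market: 73763 - 6p = 6p - 64465, hence p = 11519 and q = 4649.
The new curves are qd = 63725 - 6p (demand) and qs = 6p - 54850 (supply).
New equilibrium: 63725 - 6p = 6p - 54850 ⇒ 118575 = 12p ⇒ p = 9881.25, q = 4437.5.
Δp = 9881.25 − 11519 = -1637.75.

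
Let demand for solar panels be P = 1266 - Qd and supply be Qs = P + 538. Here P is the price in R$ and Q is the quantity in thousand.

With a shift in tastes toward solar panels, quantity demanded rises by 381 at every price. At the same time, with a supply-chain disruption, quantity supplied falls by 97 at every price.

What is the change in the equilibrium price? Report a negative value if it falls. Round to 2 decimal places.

+239.00

Before the shock: 1266 - P = P + 538 ⇒ 728 = 2P ⇒ P = 364, Q = 902.
After the shift, demand is Qd = 1647 - P and supply is Qs = P + 441.
Equate the new curves: 1647 - P = P + 441, giving 1206 = 2P, P = 603, Q = 1044.
ΔP = 603 − 364 = +239.00.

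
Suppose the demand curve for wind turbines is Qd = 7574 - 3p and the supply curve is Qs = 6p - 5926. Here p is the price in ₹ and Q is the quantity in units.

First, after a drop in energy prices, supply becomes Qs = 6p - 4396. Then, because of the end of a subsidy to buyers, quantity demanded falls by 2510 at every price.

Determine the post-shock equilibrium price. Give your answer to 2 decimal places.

Original equilibrium: 7574 - 3p = 6p - 5926 gives 13500 = 9p, so p = 1500 and Q = 3074.
With the change applied: demand Qd = 5064 - 3p, supply Qs = 6p - 4396.
New equilibrium: 5064 - 3p = 6p - 4396 ⇒ 9460 = 9p ⇒ p = 9460/9 ≈ 1051.1111, Q = 5732/3 ≈ 1910.6667.

1051.11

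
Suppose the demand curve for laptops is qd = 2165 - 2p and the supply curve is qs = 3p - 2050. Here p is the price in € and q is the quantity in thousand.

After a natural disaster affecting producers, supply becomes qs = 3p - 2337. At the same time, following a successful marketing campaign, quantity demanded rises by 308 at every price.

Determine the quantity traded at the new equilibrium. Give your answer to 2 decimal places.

549.00

Original equilibrium: 2165 - 2p = 3p - 2050 gives 4215 = 5p, so p = 843 and q = 479.
The shock moves the curves to qd = 2473 - 2p and qs = 3p - 2337.
New equilibrium: 2473 - 2p = 3p - 2337 ⇒ 4810 = 5p ⇒ p = 962, q = 549.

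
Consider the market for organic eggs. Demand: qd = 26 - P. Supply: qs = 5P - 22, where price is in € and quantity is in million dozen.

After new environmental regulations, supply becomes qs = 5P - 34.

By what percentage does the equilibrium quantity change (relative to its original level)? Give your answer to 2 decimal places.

Before the shock: 26 - P = 5P - 22 ⇒ 48 = 6P ⇒ P = 8, q = 18.
The shock moves the curves to qd = 26 - P and qs = 5P - 34.
Setting them equal: 26 - P = 5P - 34 → 60 = 6P, so P = 10 and q = 16.
%Δq = (16 − 18) / 18 × 100 = -11.11%.

-11.11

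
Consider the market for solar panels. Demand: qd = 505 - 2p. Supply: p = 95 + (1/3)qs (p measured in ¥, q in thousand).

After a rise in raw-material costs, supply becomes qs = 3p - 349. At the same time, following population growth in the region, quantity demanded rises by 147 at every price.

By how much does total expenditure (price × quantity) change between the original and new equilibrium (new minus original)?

+20508.32

Solve the original market: 505 - 2p = 3p - 285, hence p = 158 and q = 189.
With the change applied: demand qd = 652 - 2p, supply qs = 3p - 349.
Setting them equal: 652 - 2p = 3p - 349 → 1001 = 5p, so p = 200.2 and q = 251.6.
Expenditure moves from 158×189 = 29862 to 200.2×251.6 = 50370.32; change = +20508.32.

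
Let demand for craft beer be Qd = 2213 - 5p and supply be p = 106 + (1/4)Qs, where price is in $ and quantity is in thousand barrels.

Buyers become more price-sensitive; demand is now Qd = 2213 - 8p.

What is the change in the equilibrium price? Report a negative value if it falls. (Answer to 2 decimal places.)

-73.25

Before the shock: 2213 - 5p = 4p - 424 ⇒ 2637 = 9p ⇒ p = 293, Q = 748.
With the change applied: demand Qd = 2213 - 8p, supply Qs = 4p - 424.
Equate the new curves: 2213 - 8p = 4p - 424, giving 2637 = 12p, p = 219.75, Q = 455.
Δp = 219.75 − 293 = -73.25.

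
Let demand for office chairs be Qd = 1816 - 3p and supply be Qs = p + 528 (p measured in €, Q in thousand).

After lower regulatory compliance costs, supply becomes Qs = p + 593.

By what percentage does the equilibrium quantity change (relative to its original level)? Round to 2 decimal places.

+5.74

Initially, 1816 - 3p = p + 528, so 1288 = 4p and p = 322, Q = 850.
With the change applied: demand Qd = 1816 - 3p, supply Qs = p + 593.
Setting them equal: 1816 - 3p = p + 593 → 1223 = 4p, so p = 305.75 and Q = 898.75.
%ΔQ = (898.75 − 850) / 850 × 100 = +5.74%.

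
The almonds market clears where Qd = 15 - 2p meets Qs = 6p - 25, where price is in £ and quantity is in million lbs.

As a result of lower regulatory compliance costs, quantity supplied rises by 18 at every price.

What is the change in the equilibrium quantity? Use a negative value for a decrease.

Initially, 15 - 2p = 6p - 25, so 40 = 8p and p = 5, Q = 5.
The shock moves the curves to Qd = 15 - 2p and Qs = 6p - 7.
New equilibrium: 15 - 2p = 6p - 7 ⇒ 22 = 8p ⇒ p = 2.75, Q = 9.5.
ΔQ = 9.5 − 5 = +4.5.

+4.5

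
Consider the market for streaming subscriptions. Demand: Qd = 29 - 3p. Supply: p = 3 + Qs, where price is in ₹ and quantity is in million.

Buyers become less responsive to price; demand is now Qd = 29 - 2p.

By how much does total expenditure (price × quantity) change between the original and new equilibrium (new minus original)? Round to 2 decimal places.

+41.78

Before the shock: 29 - 3p = p - 3 ⇒ 32 = 4p ⇒ p = 8, Q = 5.
With the change applied: demand Qd = 29 - 2p, supply Qs = p - 3.
Clearing the new market: 29 - 2p = p - 3, so p = 32/3 ≈ 10.6667 and Q = 23/3 ≈ 7.6667.
Expenditure moves from 8×5 = 40 to 10.6667×7.6667 = 81.7778; change = +41.78.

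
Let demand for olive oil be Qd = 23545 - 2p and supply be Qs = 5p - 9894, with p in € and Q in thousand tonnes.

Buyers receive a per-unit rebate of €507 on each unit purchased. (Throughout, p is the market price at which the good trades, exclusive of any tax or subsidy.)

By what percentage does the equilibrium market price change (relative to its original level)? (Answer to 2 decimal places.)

+3.03

Original equilibrium: 23545 - 2p = 5p - 9894 gives 33439 = 7p, so p = 4777 and Q = 13991.
Since buyers' out-of-pocket price is the market price minus the rebate, the effective demand curve becomes Qd = 24559 - 2p.
New equilibrium: 24559 - 2p = 5p - 9894 ⇒ 34453 = 7p ⇒ p = 34453/7 ≈ 4921.8571, Q = 103007/7 ≈ 14715.2857.
%Δp = (4921.8571 − 4777) / 4777 × 100 = +3.03%.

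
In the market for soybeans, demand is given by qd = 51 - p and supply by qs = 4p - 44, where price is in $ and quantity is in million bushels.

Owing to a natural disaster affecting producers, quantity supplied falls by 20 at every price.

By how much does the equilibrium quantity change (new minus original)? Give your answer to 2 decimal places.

-4.00

Before the shock: 51 - p = 4p - 44 ⇒ 95 = 5p ⇒ p = 19, q = 32.
The new curves are qd = 51 - p (demand) and qs = 4p - 64 (supply).
Clearing the new market: 51 - p = 4p - 64, so p = 23 and q = 28.
Δq = 28 − 32 = -4.00.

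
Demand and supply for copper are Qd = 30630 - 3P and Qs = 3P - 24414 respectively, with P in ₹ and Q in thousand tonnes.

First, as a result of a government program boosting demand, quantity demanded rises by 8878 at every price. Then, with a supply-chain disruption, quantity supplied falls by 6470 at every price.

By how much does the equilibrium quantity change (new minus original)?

Solve the original market: 30630 - 3P = 3P - 24414, hence P = 9174 and Q = 3108.
With the change applied: demand Qd = 39508 - 3P, supply Qs = 3P - 30884.
Equate the new curves: 39508 - 3P = 3P - 30884, giving 70392 = 6P, P = 11732, Q = 4312.
ΔQ = 4312 − 3108 = +1204.

+1204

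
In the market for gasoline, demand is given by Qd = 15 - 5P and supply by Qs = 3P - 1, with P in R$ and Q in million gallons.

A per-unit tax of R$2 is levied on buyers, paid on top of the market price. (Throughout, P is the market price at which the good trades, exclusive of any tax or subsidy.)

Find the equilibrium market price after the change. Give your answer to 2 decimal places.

Initially, 15 - 5P = 3P - 1, so 16 = 8P and P = 2, Q = 5.
Since buyers pay the price plus the tax, the effective demand curve becomes Qd = 5 - 5P.
Setting them equal: 5 - 5P = 3P - 1 → 6 = 8P, so P = 0.75 and Q = 1.25.

0.75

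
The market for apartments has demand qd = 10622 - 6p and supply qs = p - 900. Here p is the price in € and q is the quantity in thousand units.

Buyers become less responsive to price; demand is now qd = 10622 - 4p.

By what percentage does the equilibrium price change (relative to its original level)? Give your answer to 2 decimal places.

+40.00

Solve the original market: 10622 - 6p = p - 900, hence p = 1646 and q = 746.
The new curves are qd = 10622 - 4p (demand) and qs = p - 900 (supply).
New equilibrium: 10622 - 4p = p - 900 ⇒ 11522 = 5p ⇒ p = 2304.4, q = 1404.4.
%Δp = (2304.4 − 1646) / 1646 × 100 = +40.00%.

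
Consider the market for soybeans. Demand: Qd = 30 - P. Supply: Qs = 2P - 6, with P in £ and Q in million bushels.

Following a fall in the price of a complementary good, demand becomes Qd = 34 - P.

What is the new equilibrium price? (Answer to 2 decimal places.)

Original equilibrium: 30 - P = 2P - 6 gives 36 = 3P, so P = 12 and Q = 18.
After the shift, demand is Qd = 34 - P and supply is Qs = 2P - 6.
Setting them equal: 34 - P = 2P - 6 → 40 = 3P, so P = 40/3 ≈ 13.3333 and Q = 62/3 ≈ 20.6667.

13.33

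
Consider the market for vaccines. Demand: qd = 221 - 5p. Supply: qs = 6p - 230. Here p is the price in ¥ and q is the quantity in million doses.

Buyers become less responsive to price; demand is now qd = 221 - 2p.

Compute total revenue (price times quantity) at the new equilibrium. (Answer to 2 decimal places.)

6102.59

Before the shock: 221 - 5p = 6p - 230 ⇒ 451 = 11p ⇒ p = 41, q = 16.
The new curves are qd = 221 - 2p (demand) and qs = 6p - 230 (supply).
Setting them equal: 221 - 2p = 6p - 230 → 451 = 8p, so p = 56.375 and q = 108.25.
New expenditure = 56.375 × 108.25 = 6102.59.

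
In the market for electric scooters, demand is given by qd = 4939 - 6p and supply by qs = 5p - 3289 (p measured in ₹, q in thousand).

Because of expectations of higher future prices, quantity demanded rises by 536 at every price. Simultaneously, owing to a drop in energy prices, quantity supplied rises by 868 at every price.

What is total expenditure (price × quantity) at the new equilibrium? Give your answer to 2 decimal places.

838476.89

Original equilibrium: 4939 - 6p = 5p - 3289 gives 8228 = 11p, so p = 748 and q = 451.
The new curves are qd = 5475 - 6p (demand) and qs = 5p - 2421 (supply).
Equate the new curves: 5475 - 6p = 5p - 2421, giving 7896 = 11p, p = 7896/11 ≈ 717.8182, q = 12849/11 ≈ 1168.0909.
New expenditure = 717.8182 × 1168.0909 = 838476.89.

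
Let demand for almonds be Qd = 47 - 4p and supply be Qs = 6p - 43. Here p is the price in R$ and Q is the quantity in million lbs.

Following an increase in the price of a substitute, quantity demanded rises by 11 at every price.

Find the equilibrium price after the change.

Before the shock: 47 - 4p = 6p - 43 ⇒ 90 = 10p ⇒ p = 9, Q = 11.
The shock moves the curves to Qd = 58 - 4p and Qs = 6p - 43.
New equilibrium: 58 - 4p = 6p - 43 ⇒ 101 = 10p ⇒ p = 10.1, Q = 17.6.

10.1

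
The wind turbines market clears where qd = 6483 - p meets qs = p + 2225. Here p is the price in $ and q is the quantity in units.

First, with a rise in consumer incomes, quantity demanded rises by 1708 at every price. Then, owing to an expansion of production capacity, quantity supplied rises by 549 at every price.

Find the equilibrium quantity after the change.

5482.5

Initially, 6483 - p = p + 2225, so 4258 = 2p and p = 2129, q = 4354.
With the change applied: demand qd = 8191 - p, supply qs = p + 2774.
Clearing the new market: 8191 - p = p + 2774, so p = 2708.5 and q = 5482.5.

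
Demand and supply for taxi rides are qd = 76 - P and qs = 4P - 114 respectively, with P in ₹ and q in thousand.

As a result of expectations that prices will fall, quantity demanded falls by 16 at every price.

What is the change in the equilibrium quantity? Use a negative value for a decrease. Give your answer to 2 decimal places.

-12.80

Solve the original market: 76 - P = 4P - 114, hence P = 38 and q = 38.
After the shift, demand is qd = 60 - P and supply is qs = 4P - 114.
Equate the new curves: 60 - P = 4P - 114, giving 174 = 5P, P = 34.8, q = 25.2.
Δq = 25.2 − 38 = -12.80.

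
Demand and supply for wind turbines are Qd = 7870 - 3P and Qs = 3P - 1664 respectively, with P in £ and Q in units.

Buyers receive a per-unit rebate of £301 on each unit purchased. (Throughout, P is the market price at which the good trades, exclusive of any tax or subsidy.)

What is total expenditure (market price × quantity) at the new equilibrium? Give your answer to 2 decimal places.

6183052.75

Solve the original market: 7870 - 3P = 3P - 1664, hence P = 1589 and Q = 3103.
Since buyers' out-of-pocket price is the market price minus the rebate, the effective demand curve becomes Qd = 8773 - 3P.
Clearing the new market: 8773 - 3P = 3P - 1664, so P = 1739.5 and Q = 3554.5.
New expenditure = 1739.5 × 3554.5 = 6183052.75.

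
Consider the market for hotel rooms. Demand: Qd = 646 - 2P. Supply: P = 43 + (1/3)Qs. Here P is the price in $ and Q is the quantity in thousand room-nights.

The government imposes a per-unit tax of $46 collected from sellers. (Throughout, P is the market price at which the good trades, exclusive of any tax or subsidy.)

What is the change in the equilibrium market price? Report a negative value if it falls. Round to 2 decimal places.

+27.60

Initially, 646 - 2P = 3P - 129, so 775 = 5P and P = 155, Q = 336.
Since sellers keep the price net of the tax, the effective supply curve becomes Qs = 3P - 267.
Equate the new curves: 646 - 2P = 3P - 267, giving 913 = 5P, P = 182.6, Q = 280.8.
ΔP = 182.6 − 155 = +27.60.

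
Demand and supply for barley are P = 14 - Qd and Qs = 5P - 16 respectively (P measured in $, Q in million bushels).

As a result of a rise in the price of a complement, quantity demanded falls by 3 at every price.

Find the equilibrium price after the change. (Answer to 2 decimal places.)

4.50

Initially, 14 - P = 5P - 16, so 30 = 6P and P = 5, Q = 9.
After the shift, demand is Qd = 11 - P and supply is Qs = 5P - 16.
New equilibrium: 11 - P = 5P - 16 ⇒ 27 = 6P ⇒ P = 4.5, Q = 6.5.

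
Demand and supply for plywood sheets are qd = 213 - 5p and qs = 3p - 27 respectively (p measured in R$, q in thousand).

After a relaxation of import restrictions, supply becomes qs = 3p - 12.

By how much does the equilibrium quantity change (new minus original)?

Original equilibrium: 213 - 5p = 3p - 27 gives 240 = 8p, so p = 30 and q = 63.
With the change applied: demand qd = 213 - 5p, supply qs = 3p - 12.
New equilibrium: 213 - 5p = 3p - 12 ⇒ 225 = 8p ⇒ p = 28.125, q = 72.375.
Δq = 72.375 − 63 = +9.375.

+9.375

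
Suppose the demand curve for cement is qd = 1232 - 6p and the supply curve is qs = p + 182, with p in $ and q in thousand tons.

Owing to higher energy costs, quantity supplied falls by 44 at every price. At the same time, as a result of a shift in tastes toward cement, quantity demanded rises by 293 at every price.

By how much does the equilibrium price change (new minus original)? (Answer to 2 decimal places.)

+48.14

Initially, 1232 - 6p = p + 182, so 1050 = 7p and p = 150, q = 332.
The new curves are qd = 1525 - 6p (demand) and qs = p + 138 (supply).
Setting them equal: 1525 - 6p = p + 138 → 1387 = 7p, so p = 1387/7 ≈ 198.1429 and q = 2353/7 ≈ 336.1429.
Δp = 198.1429 − 150 = +48.14.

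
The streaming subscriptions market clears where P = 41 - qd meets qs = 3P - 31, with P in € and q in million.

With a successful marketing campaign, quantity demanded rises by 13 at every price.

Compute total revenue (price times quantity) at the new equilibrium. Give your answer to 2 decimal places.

695.94

Before the shock: 41 - P = 3P - 31 ⇒ 72 = 4P ⇒ P = 18, q = 23.
With the change applied: demand qd = 54 - P, supply qs = 3P - 31.
Equate the new curves: 54 - P = 3P - 31, giving 85 = 4P, P = 21.25, q = 32.75.
New expenditure = 21.25 × 32.75 = 695.94.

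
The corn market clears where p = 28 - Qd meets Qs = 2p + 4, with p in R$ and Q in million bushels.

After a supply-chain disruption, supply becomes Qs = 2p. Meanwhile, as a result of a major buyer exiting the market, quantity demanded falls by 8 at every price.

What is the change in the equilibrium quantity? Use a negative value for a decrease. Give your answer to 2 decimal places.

Original equilibrium: 28 - p = 2p + 4 gives 24 = 3p, so p = 8 and Q = 20.
With the change applied: demand Qd = 20 - p, supply Qs = 2p.
Equate the new curves: 20 - p = 2p, giving 20 = 3p, p = 20/3 ≈ 6.6667, Q = 40/3 ≈ 13.3333.
ΔQ = 13.3333 − 20 = -6.67.

-6.67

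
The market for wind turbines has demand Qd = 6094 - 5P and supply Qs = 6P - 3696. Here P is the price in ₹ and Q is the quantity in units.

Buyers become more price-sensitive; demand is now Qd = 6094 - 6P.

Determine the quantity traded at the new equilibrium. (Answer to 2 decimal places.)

Solve the original market: 6094 - 5P = 6P - 3696, hence P = 890 and Q = 1644.
The new curves are Qd = 6094 - 6P (demand) and Qs = 6P - 3696 (supply).
New equilibrium: 6094 - 6P = 6P - 3696 ⇒ 9790 = 12P ⇒ P = 4895/6 ≈ 815.8333, Q = 1199.

1199.00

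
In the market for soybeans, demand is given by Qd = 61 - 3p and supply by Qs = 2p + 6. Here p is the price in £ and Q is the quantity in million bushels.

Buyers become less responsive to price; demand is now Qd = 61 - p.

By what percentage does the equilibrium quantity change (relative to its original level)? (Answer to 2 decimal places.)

+52.38

Original equilibrium: 61 - 3p = 2p + 6 gives 55 = 5p, so p = 11 and Q = 28.
The new curves are Qd = 61 - p (demand) and Qs = 2p + 6 (supply).
Setting them equal: 61 - p = 2p + 6 → 55 = 3p, so p = 55/3 ≈ 18.3333 and Q = 128/3 ≈ 42.6667.
%ΔQ = (42.6667 − 28) / 28 × 100 = +52.38%.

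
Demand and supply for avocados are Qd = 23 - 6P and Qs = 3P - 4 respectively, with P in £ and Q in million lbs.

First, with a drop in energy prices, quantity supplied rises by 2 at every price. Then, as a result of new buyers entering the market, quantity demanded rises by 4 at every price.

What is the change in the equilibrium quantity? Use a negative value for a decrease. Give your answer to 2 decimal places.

+2.67

Solve the original market: 23 - 6P = 3P - 4, hence P = 3 and Q = 5.
The new curves are Qd = 27 - 6P (demand) and Qs = 3P - 2 (supply).
Setting them equal: 27 - 6P = 3P - 2 → 29 = 9P, so P = 29/9 ≈ 3.2222 and Q = 23/3 ≈ 7.6667.
ΔQ = 7.6667 − 5 = +2.67.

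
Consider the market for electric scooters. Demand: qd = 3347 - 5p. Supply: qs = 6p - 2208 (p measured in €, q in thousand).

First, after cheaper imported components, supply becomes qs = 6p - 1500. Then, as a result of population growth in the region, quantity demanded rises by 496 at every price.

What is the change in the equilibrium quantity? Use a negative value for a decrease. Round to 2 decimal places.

+592.36

Solve the original market: 3347 - 5p = 6p - 2208, hence p = 505 and q = 822.
The shock moves the curves to qd = 3843 - 5p and qs = 6p - 1500.
New equilibrium: 3843 - 5p = 6p - 1500 ⇒ 5343 = 11p ⇒ p = 5343/11 ≈ 485.7273, q = 15558/11 ≈ 1414.3636.
Δq = 1414.3636 − 822 = +592.36.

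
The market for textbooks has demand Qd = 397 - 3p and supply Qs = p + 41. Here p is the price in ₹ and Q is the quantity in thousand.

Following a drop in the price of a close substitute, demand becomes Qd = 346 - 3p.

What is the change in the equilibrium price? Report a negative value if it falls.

-12.75

Solve the original market: 397 - 3p = p + 41, hence p = 89 and Q = 130.
After the shift, demand is Qd = 346 - 3p and supply is Qs = p + 41.
Setting them equal: 346 - 3p = p + 41 → 305 = 4p, so p = 76.25 and Q = 117.25.
Δp = 76.25 − 89 = -12.75.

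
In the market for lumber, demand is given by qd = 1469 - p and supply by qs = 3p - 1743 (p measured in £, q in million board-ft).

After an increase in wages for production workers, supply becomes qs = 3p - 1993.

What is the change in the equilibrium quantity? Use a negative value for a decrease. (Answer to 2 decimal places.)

Initially, 1469 - p = 3p - 1743, so 3212 = 4p and p = 803, q = 666.
The shock moves the curves to qd = 1469 - p and qs = 3p - 1993.
Setting them equal: 1469 - p = 3p - 1993 → 3462 = 4p, so p = 865.5 and q = 603.5.
Δq = 603.5 − 666 = -62.50.

-62.50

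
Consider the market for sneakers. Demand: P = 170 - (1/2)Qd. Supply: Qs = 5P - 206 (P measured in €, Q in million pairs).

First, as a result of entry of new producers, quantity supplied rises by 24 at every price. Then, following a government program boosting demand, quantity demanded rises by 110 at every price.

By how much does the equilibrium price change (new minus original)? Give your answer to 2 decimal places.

Before the shock: 340 - 2P = 5P - 206 ⇒ 546 = 7P ⇒ P = 78, Q = 184.
With the change applied: demand Qd = 450 - 2P, supply Qs = 5P - 182.
New equilibrium: 450 - 2P = 5P - 182 ⇒ 632 = 7P ⇒ P = 632/7 ≈ 90.2857, Q = 1886/7 ≈ 269.4286.
ΔP = 90.2857 − 78 = +12.29.

+12.29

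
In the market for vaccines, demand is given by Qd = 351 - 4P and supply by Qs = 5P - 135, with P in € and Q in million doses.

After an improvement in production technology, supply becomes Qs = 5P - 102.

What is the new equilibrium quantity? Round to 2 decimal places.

149.67

Original equilibrium: 351 - 4P = 5P - 135 gives 486 = 9P, so P = 54 and Q = 135.
With the change applied: demand Qd = 351 - 4P, supply Qs = 5P - 102.
Clearing the new market: 351 - 4P = 5P - 102, so P = 151/3 ≈ 50.3333 and Q = 449/3 ≈ 149.6667.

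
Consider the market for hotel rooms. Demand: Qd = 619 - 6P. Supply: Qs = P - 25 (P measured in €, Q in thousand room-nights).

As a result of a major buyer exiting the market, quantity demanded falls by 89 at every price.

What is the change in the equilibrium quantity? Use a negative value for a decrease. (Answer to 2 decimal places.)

-12.71

Original equilibrium: 619 - 6P = P - 25 gives 644 = 7P, so P = 92 and Q = 67.
With the change applied: demand Qd = 530 - 6P, supply Qs = P - 25.
Setting them equal: 530 - 6P = P - 25 → 555 = 7P, so P = 555/7 ≈ 79.2857 and Q = 380/7 ≈ 54.2857.
ΔQ = 54.2857 − 67 = -12.71.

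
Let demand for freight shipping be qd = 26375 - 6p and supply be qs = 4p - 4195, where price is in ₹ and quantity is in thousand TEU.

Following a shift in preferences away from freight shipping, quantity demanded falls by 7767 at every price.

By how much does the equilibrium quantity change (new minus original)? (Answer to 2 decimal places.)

Initially, 26375 - 6p = 4p - 4195, so 30570 = 10p and p = 3057, q = 8033.
The new curves are qd = 18608 - 6p (demand) and qs = 4p - 4195 (supply).
New equilibrium: 18608 - 6p = 4p - 4195 ⇒ 22803 = 10p ⇒ p = 2280.3, q = 4926.2.
Δq = 4926.2 − 8033 = -3106.80.

-3106.80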